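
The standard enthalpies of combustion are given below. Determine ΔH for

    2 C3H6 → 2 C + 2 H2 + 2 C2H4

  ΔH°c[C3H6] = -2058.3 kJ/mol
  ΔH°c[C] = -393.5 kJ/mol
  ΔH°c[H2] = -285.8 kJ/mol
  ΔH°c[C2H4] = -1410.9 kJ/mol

Using ΔH = Σ nΔHc°(reactants) − Σ nΔHc°(products):
= [2·(-2058.3)] − [2·(-393.5) + 2·(-285.8) + 2·(-1410.9)]
= 63.8 kJ/mol

ΔH = 63.8 kJ/mol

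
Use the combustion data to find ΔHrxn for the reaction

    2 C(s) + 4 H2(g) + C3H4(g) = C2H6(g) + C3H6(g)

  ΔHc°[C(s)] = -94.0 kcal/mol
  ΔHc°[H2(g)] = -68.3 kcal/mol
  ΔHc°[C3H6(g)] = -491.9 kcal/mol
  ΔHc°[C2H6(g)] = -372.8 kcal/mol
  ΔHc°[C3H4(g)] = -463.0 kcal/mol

With combustion enthalpies, reactants minus products:
= [2·(-94.0) + 4·(-68.3) + 1·(-463.0)] − [1·(-372.8) + 1·(-491.9)]
= -59.5 kcal/mol

ΔHrxn = -59.5 kcal/mol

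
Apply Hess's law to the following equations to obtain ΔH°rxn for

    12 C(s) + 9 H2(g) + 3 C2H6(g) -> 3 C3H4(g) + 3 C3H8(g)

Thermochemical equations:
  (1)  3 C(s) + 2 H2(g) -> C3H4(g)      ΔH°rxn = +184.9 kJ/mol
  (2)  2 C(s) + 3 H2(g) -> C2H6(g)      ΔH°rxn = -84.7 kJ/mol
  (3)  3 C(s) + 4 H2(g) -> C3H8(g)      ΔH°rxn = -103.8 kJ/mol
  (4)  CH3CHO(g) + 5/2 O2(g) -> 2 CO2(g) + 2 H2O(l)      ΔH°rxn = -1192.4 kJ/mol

ΔH°rxn = 497.4 kJ/mol

(1) × 3 (×3 to match 3 C3H4(g) in the target): (3)·(+184.9) = +554.7 kJ/mol
(2) reversed and × 3 (reverse to put C2H6(g) on the reactant side; ×3 to match 3 C2H6(g) in the target): (-3)·(-84.7) = +254.1 kJ/mol
(3) × 3 (×3 to match 3 C3H8(g) in the target): (3)·(-103.8) = -311.4 kJ/mol
(4): not needed (CH3CHO(g) appears nowhere else).
ΔH°rxn = (3)·(+184.9) + (-3)·(-84.7) + (3)·(-103.8) = 497.4 kJ/mol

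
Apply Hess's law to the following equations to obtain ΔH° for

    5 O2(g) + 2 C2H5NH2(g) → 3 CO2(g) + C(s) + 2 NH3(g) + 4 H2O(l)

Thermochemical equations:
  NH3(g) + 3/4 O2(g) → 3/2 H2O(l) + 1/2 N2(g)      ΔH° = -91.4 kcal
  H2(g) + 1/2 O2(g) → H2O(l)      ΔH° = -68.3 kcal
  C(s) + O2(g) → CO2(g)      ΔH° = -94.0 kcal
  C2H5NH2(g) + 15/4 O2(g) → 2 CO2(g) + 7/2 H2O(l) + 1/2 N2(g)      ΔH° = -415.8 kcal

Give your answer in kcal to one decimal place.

ΔH° = -554.8 kcal

equation 1 reversed and × 2: (-2)·(-91.4) = +182.8 kcal
equation 2: not needed.
equation 3 reversed: +94.0 kcal
equation 4 × 2: (2)·(-415.8) = -831.6 kcal
Summing the manipulated equations, ΔH° = (-2)·(-91.4) + (-1)·(-94.0) + (2)·(-415.8) = -554.8 kcal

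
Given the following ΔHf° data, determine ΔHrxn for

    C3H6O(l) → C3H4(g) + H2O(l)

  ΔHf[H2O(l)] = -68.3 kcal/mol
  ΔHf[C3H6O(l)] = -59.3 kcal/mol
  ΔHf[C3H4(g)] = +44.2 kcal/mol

ΔHrxn = 35.2 kcal/mol

Products: 1·(+44.2) + 1·(-68.3) = -24.1
Reactants: 1·(-59.3) = -59.3
ΔHrxn = (-24.1) − (-59.3) = 35.2 kcal/mol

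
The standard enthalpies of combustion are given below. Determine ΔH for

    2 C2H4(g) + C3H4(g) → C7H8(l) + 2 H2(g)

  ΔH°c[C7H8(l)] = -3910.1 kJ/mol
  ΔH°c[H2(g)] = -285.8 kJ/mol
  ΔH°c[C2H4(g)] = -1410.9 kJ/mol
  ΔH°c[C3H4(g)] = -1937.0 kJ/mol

ΔH = -277.1 kJ/mol

Using ΔH = Σ nΔHc°(reactants) − Σ nΔHc°(products):
= [2·(-1410.9) + 1·(-1937.0)] − [1·(-3910.1) + 2·(-285.8)]
= -277.1 kJ/mol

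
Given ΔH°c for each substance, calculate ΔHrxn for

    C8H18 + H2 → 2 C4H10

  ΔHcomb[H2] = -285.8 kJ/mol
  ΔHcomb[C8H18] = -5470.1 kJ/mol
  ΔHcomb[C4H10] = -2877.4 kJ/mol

ΔHrxn = -1.1 kJ/mol

Using ΔH = Σ nΔHc°(reactants) − Σ nΔHc°(products):
= [1·(-5470.1) + 1·(-285.8)] − [2·(-2877.4)]
= -1.1 kJ/mol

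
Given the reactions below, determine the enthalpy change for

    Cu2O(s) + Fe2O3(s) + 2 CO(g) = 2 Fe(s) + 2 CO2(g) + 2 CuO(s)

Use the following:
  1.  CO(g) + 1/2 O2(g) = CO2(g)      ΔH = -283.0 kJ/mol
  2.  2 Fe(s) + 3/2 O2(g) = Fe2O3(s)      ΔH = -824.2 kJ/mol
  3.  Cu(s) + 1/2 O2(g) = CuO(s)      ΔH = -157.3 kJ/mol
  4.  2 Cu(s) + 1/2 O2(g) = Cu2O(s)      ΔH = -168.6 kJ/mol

eq. 1 × 2 (×2 to match 2 CO(g) in the target): (2)·(-283.0) = -566.0 kJ/mol
eq. 2 reversed (Fe2O3(s) must end up as a reactant): +824.2 kJ/mol
eq. 3 × 2 (scale by 2 for the 2 CuO(s)): (2)·(-157.3) = -314.6 kJ/mol
eq. 4 reversed (Cu2O(s) must end up as a reactant): +168.6 kJ/mol
Combining the equations, ΔH = (-566.0) + (+824.2) + (-314.6) + (+168.6) = 112.2 kJ/mol

ΔH = 112.2 kJ/mol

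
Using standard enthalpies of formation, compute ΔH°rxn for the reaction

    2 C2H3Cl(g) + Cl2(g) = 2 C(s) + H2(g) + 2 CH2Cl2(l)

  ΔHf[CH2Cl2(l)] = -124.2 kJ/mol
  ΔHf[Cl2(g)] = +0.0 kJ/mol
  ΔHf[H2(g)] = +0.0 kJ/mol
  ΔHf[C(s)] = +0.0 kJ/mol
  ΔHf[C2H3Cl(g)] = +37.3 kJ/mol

ΔH°rxn = Σ nΔHf°(products) − Σ nΔHf°(reactants).
Products: 2·(+0.0) + 1·(+0.0) + 2·(-124.2) = -248.4
Reactants: 2·(+37.3) + 1·(+0.0) = +74.6
ΔH°rxn = (-248.4) − (+74.6) = -323.0 kJ/mol

ΔH°rxn = -323.0 kJ/mol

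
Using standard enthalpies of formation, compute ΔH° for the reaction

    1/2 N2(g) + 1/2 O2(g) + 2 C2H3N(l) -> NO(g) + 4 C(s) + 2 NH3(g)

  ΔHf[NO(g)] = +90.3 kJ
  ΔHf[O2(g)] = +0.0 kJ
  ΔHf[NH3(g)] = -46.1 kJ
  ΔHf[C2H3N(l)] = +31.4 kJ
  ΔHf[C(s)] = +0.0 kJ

ΔH°rxn = Σ nΔHf°(products) − Σ nΔHf°(reactants).
Products: 1·(+90.3) + 4·(+0.0) + 2·(-46.1) = -1.9
Reactants: 1/2·(+0.0) + 1/2·(+0.0) + 2·(+31.4) = +62.8
ΔH° = (-1.9) − (+62.8) = -64.7 kJ

ΔH° = -64.7 kJ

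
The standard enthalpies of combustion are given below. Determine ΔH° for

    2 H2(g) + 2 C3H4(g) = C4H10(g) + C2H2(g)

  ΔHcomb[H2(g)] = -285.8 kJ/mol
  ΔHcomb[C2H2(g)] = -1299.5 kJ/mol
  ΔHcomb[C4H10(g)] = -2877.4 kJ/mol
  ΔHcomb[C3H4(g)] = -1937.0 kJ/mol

With combustion enthalpies, reactants minus products:
= [2·(-285.8) + 2·(-1937.0)] − [1·(-2877.4) + 1·(-1299.5)]
= -268.7 kJ/mol

ΔH° = -268.7 kJ/mol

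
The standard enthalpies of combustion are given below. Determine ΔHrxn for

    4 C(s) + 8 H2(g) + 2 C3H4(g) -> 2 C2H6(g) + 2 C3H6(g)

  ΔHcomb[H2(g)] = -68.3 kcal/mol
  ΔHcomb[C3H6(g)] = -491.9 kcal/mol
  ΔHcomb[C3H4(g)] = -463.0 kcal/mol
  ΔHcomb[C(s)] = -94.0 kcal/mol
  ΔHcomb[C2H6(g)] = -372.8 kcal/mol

ΔHrxn = -119.0 kcal/mol

Using ΔH = Σ nΔHc°(reactants) − Σ nΔHc°(products):
= [4·(-94.0) + 8·(-68.3) + 2·(-463.0)] − [2·(-372.8) + 2·(-491.9)]
= -119.0 kcal/mol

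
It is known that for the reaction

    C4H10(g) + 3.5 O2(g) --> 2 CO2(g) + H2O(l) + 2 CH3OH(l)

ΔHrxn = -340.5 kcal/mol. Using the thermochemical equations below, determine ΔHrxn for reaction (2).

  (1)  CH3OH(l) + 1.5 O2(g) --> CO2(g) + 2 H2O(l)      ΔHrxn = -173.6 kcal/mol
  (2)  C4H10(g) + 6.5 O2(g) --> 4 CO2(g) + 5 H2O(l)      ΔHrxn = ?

(1) reversed and × 2 (CH3OH(l) must end up as a product; ×2 to match 2 CH3OH(l) in the target): (-2)·(-173.6) = +347.2 kcal/mol
(2) as written (C4H10(g) already on the reactant side): contributes x
-340.5 = (+347.2) + x
x = (-340.5 − (+347.2)) / (1) = -687.7 kcal/mol

ΔHrxn = -687.7 kcal/mol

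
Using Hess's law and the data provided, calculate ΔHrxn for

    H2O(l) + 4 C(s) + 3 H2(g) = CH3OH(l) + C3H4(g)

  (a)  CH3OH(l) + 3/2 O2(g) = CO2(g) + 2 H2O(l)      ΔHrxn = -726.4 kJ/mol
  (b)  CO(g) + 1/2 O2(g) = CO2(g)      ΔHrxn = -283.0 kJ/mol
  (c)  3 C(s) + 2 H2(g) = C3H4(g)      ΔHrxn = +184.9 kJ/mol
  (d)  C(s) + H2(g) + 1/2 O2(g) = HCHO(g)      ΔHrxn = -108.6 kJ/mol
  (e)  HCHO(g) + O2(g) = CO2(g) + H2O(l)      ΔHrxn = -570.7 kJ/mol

ΔHrxn = 232.0 kJ/mol

(a) reversed (reverse to put CH3OH(l) on the product side): +726.4 kJ/mol
(b): not needed (CO(g) appears nowhere else).
(c) as written (C3H4(g) already on the product side): +184.9 kJ/mol
(d) as written: -108.6 kJ/mol
(e) as written: -570.7 kJ/mol
Since enthalpy is a state function, ΔHrxn = (+726.4) + (+184.9) + (-108.6) + (-570.7) = 232.0 kJ/mol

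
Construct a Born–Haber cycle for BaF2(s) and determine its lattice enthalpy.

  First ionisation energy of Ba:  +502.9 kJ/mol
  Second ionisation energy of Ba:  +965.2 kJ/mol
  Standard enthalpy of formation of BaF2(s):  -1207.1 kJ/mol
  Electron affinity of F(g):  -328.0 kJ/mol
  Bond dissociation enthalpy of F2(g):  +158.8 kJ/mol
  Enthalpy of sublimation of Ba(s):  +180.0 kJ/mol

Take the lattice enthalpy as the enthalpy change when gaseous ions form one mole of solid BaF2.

U = -2358.0 kJ/mol

ΔHf° = 1·ΔHsub + 1·(ΣIE) + 1·D(F2) + 2·EA + U
-1207.1 = 1·(+180.0) + 1·(+1468.1) + 1·(+158.8) + 2·(-328.0) + U
U = -1207.1 − (+1150.9) = -2358.0 kJ/mol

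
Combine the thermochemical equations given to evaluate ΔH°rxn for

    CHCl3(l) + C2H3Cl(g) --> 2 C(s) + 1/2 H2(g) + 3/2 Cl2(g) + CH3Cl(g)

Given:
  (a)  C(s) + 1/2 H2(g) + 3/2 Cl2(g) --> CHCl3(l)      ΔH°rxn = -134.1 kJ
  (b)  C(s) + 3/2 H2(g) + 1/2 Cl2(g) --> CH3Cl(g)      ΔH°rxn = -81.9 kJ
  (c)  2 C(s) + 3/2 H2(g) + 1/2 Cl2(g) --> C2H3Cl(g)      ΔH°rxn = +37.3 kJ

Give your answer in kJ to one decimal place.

ΔH°rxn = 14.9 kJ

(a) reversed: +134.1 kJ
(b) as written: -81.9 kJ
(c) reversed: -37.3 kJ
Since enthalpy is a state function, ΔH°rxn = (-1)·(-134.1) + (1)·(-81.9) + (-1)·(+37.3) = 14.9 kJ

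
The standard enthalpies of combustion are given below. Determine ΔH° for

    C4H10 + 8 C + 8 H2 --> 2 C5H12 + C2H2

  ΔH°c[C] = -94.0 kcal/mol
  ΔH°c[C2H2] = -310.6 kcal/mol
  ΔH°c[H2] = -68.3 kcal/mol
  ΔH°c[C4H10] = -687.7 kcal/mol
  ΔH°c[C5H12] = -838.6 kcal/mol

ΔH° = 1.7 kcal/mol

With combustion enthalpies, reactants minus products:
= [1·(-687.7) + 8·(-94.0) + 8·(-68.3)] − [2·(-838.6) + 1·(-310.6)]
= 1.7 kcal/mol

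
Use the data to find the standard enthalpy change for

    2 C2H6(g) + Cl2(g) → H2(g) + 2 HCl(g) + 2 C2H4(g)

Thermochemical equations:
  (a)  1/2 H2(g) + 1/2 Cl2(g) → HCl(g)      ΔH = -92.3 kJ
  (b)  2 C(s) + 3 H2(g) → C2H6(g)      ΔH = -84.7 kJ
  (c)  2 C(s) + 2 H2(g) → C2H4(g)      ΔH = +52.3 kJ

(a) × 2: (2)·(-92.3) = -184.6 kJ
(b) reversed and × 2: (-2)·(-84.7) = +169.4 kJ
(c) × 2: (2)·(+52.3) = +104.6 kJ
ΔH = (-184.6) + (+169.4) + (+104.6) = 89.4 kJ

ΔH = 89.4 kJ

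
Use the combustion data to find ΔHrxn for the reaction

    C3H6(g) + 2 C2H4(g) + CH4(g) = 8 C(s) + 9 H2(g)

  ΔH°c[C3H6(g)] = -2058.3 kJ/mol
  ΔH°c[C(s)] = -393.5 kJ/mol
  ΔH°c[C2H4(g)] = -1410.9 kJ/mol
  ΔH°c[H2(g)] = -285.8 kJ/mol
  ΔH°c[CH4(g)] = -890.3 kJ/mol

Using ΔH = Σ nΔHc°(reactants) − Σ nΔHc°(products):
= [1·(-2058.3) + 2·(-1410.9) + 1·(-890.3)] − [8·(-393.5) + 9·(-285.8)]
= -50.2 kJ/mol

ΔHrxn = -50.2 kJ/mol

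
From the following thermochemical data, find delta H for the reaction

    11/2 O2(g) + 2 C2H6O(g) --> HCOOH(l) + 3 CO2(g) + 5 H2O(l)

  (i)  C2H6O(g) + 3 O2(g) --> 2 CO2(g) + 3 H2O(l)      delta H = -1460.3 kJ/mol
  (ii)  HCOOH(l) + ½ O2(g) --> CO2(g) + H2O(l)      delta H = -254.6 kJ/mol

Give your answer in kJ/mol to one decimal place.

(i) × 2: (2)·(-1460.3) = -2920.6 kJ/mol
(ii) reversed: +254.6 kJ/mol
Combining the equations, delta H = (2)·(-1460.3) + (-1)·(-254.6) = -2666.0 kJ/mol

delta H = -2666.0 kJ/mol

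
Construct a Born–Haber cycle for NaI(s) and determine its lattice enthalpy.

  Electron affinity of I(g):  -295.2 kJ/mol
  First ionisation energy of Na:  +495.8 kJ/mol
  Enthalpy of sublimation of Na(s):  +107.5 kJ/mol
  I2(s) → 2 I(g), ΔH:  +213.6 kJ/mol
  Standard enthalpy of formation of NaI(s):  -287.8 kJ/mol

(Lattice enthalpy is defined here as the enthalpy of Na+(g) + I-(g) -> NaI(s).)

U = -702.7 kJ/mol

ΔHf° = 1·ΔHsub + 1·(ΣIE) + 1/2·D(I2) + 1·EA + U
-287.8 = 1·(+107.5) + 1·(+495.8) + 1/2·(+213.6) + 1·(-295.2) + U
U = -287.8 − (+414.9) = -702.7 kJ/mol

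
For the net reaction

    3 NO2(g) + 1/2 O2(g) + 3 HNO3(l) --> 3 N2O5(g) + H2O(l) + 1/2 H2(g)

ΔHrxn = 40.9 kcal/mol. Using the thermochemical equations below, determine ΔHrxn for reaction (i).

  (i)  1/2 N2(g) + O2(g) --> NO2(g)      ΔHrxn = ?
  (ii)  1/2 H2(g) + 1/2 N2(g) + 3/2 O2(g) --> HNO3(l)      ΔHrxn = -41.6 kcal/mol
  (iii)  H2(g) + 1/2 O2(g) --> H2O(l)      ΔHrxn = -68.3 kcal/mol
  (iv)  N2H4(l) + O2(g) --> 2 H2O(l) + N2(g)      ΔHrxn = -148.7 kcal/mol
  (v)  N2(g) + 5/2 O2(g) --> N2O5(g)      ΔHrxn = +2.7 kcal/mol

ΔHrxn = 7.9 kcal/mol

(i) reversed and × 3 (NO2(g) must end up as a reactant; ×3 to match 3 NO2(g) in the target): contributes −3·x
(ii) reversed and × 3 (reverse to put HNO3(l) on the reactant side; scale by 3 for the 3 HNO3(l)): (-3)·(-41.6) = +124.8 kcal/mol
(iii) as written: -68.3 kcal/mol
(iv): not needed (N2H4(l) appears nowhere else).
(v) × 3 (×3 to match 3 N2O5(g) in the target): (3)·(+2.7) = +8.1 kcal/mol
+40.9 = (+124.8) + (-68.3) + (+8.1) − 3·x
x = (+40.9 − (+64.6)) / (-3) = 7.9 kcal/mol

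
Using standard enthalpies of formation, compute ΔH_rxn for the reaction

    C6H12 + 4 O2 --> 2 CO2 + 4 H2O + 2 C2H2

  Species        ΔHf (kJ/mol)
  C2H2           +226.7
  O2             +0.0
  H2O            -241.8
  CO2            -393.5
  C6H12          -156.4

Products: 2·(-393.5) + 4·(-241.8) + 2·(+226.7) = -1300.8
Reactants: 1·(-156.4) + 4·(+0.0) = -156.4
ΔH_rxn = (-1300.8) − (-156.4) = -1144.4 kJ/mol

ΔH_rxn = -1144.4 kJ/mol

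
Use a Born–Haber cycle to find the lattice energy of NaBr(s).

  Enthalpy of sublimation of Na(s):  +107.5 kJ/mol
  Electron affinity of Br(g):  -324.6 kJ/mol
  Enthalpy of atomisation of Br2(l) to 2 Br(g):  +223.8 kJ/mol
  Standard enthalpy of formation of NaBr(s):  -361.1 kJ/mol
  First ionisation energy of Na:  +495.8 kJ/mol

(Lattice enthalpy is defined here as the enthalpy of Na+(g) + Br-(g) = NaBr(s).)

U = -751.7 kJ/mol

ΔHf° = 1·ΔHsub + 1·(ΣIE) + 1/2·D(Br2) + 1·EA + U
-361.1 = 1·(+107.5) + 1·(+495.8) + 1/2·(+223.8) + 1·(-324.6) + U
U = -361.1 − (+390.6) = -751.7 kJ/mol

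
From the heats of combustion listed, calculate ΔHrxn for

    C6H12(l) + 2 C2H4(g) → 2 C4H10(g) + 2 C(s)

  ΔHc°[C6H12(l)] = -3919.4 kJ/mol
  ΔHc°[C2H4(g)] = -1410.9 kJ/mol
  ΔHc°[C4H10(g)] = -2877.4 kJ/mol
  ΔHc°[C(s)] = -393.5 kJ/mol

Using ΔH = Σ nΔHc°(reactants) − Σ nΔHc°(products):
= [1·(-3919.4) + 2·(-1410.9)] − [2·(-2877.4) + 2·(-393.5)]
= -199.4 kJ/mol

ΔHrxn = -199.4 kJ/mol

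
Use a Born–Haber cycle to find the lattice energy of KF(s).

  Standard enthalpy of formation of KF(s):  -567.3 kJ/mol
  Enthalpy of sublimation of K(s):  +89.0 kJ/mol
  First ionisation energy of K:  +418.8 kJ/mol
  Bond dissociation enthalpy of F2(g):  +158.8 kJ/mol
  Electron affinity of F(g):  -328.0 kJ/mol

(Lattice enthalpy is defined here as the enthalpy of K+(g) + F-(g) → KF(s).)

ΔHf° = 1·ΔHsub + 1·(ΣIE) + 1/2·D(F2) + 1·EA + U
-567.3 = 1·(+89.0) + 1·(+418.8) + 1/2·(+158.8) + 1·(-328.0) + U
U = -567.3 − (+259.2) = -826.5 kJ/mol

U = -826.5 kJ/mol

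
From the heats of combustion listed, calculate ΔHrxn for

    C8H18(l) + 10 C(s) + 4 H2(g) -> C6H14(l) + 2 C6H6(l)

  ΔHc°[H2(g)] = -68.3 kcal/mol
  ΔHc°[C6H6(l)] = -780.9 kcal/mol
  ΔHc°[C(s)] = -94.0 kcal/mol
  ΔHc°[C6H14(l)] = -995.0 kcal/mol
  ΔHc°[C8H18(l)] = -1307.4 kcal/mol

ΔHrxn = 36.2 kcal/mol

Using ΔH = Σ nΔHc°(reactants) − Σ nΔHc°(products):
= [1·(-1307.4) + 10·(-94.0) + 4·(-68.3)] − [1·(-995.0) + 2·(-780.9)]
= 36.2 kcal/mol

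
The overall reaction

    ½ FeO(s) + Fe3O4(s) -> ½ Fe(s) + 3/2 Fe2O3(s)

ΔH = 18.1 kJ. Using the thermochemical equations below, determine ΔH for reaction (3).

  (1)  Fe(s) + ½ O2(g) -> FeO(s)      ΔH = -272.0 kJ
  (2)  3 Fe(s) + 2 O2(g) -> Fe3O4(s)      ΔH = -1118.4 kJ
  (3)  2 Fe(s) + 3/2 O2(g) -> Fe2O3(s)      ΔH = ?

ΔH = -824.2 kJ

(1) reversed and × 1/2 (FeO(s) must end up as a reactant; scale by 1/2 for the 1/2 FeO(s)): (-1/2)·(-272.0) = +136.0 kJ
(2) reversed (reverse to put Fe3O4(s) on the reactant side): +1118.4 kJ
(3) × 3/2 (scale by 3/2 for the 3/2 Fe2O3(s)): contributes 3/2·x
+18.1 = (+136.0) + (+1118.4) + 3/2·x
x = (+18.1 − (+1254.4)) / (3/2) = -824.2 kJ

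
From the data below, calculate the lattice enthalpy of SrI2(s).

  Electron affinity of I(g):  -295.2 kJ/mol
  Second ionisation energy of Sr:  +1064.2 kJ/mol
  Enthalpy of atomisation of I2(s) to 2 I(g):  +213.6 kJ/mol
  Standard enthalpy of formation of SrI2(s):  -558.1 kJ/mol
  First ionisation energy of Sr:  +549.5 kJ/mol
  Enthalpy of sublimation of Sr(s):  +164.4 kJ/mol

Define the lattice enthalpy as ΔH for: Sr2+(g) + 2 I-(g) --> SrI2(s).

U = -1959.4 kJ/mol

ΔHf° = 1·ΔHsub + 1·(ΣIE) + 1·D(I2) + 2·EA + U
-558.1 = 1·(+164.4) + 1·(+1613.7) + 1·(+213.6) + 2·(-295.2) + U
U = -558.1 − (+1401.3) = -1959.4 kJ/mol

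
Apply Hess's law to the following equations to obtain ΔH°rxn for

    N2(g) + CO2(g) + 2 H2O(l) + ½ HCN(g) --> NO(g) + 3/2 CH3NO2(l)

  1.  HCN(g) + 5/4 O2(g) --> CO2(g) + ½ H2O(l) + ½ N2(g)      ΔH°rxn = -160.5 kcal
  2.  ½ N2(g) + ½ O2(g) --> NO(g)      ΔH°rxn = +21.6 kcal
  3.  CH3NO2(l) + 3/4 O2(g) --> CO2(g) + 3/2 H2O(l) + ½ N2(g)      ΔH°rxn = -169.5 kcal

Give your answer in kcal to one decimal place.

ΔH°rxn = 195.6 kcal

eq. 1 × 1/2 (scale by 1/2 for the 1/2 HCN(g)): (1/2)·(-160.5) = -80.25 kcal
eq. 2 as written (NO(g) already on the product side): +21.6 kcal
eq. 3 reversed and × 3/2 (CH3NO2(l) must end up as a product; ×3/2 to match 3/2 CH3NO2(l) in the target): (-3/2)·(-169.5) = +254.25 kcal
By Hess's law, ΔH°rxn = (1/2)·(-160.5) + (1)·(+21.6) + (-3/2)·(-169.5) = 195.6 kcal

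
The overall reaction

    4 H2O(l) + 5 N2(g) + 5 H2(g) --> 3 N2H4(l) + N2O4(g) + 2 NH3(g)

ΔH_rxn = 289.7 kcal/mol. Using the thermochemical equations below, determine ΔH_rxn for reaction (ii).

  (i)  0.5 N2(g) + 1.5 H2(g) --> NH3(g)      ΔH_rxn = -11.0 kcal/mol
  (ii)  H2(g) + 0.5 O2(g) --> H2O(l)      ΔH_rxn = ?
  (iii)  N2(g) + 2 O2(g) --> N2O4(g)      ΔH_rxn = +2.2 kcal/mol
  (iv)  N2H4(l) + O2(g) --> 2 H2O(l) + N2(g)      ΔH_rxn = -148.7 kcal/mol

ΔH_rxn = -68.3 kcal/mol

(i) × 2 (scale by 2 for the 2 NH3(g)): (2)·(-11.0) = -22.0 kcal/mol
(ii) × 2: contributes 2·x
(iii) as written (N2O4(g) already on the product side): +2.2 kcal/mol
(iv) reversed and × 3 (N2H4(l) must end up as a product; scale by 3 for the 3 N2H4(l)): (-3)·(-148.7) = +446.1 kcal/mol
+289.7 = (-22.0) + (+2.2) + (+446.1) + 2·x
x = (+289.7 − (+426.3)) / (2) = -68.3 kcal/mol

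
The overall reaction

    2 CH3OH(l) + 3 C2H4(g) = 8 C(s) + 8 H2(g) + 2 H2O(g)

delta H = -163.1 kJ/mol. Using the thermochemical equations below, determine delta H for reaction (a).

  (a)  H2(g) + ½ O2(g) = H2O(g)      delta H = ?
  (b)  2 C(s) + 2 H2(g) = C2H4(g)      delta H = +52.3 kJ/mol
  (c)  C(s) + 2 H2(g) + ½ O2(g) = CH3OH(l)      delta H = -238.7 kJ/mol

delta H = -241.8 kJ/mol

(a) × 2 (×2 to match 2 H2O(g) in the target): contributes 2·x
(b) reversed and × 3 (reverse to put C2H4(g) on the reactant side; ×3 to match 3 C2H4(g) in the target): (-3)·(+52.3) = -156.9 kJ/mol
(c) reversed and × 2 (CH3OH(l) must end up as a reactant; ×2 to match 2 CH3OH(l) in the target): (-2)·(-238.7) = +477.4 kJ/mol
-163.1 = (-156.9) + (+477.4) + 2·x
x = (-163.1 − (+320.5)) / (2) = -241.8 kJ/mol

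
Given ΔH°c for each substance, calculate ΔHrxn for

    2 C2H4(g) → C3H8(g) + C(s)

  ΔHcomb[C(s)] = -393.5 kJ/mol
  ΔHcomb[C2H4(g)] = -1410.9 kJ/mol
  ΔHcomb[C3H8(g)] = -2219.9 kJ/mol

With combustion enthalpies, reactants minus products:
= [2·(-1410.9)] − [1·(-2219.9) + 1·(-393.5)]
= -208.4 kJ/mol

ΔHrxn = -208.4 kJ/mol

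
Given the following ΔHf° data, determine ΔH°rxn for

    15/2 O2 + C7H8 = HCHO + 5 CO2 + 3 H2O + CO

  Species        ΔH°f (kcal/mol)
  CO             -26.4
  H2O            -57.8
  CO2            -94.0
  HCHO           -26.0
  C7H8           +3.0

ΔH°rxn = Σ nΔHf°(products) − Σ nΔHf°(reactants).
Products: 1·(-26.0) + 5·(-94.0) + 3·(-57.8) + 1·(-26.4) = -695.8
Reactants: 15/2·(+0.0) + 1·(+3.0) = +3.0
ΔH°rxn = (-695.8) − (+3.0) = -698.8 kcal/mol

ΔH°rxn = -698.8 kcal/mol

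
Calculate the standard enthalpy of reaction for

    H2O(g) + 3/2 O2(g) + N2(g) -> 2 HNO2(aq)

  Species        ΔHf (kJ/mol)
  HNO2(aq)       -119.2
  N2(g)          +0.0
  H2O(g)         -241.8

ΔH°rxn = 3.4 kJ/mol

Products: 2·(-119.2) = -238.4
Reactants: 1·(-241.8) + 3/2·(+0.0) + 1·(+0.0) = -241.8
ΔH°rxn = (-238.4) − (-241.8) = 3.4 kJ/mol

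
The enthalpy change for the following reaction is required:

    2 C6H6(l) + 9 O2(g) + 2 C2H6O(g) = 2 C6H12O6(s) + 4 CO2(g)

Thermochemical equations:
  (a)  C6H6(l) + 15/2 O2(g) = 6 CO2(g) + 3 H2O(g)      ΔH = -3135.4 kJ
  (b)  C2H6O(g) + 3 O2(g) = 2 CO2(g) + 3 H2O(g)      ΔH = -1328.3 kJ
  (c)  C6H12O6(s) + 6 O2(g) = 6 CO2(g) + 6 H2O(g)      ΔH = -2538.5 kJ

ΔH = -3850.4 kJ

(a) × 2: (2)·(-3135.4) = -6270.8 kJ
(b) × 2: (2)·(-1328.3) = -2656.6 kJ
(c) reversed and × 2: (-2)·(-2538.5) = +5077.0 kJ
ΔH = (2)·(-3135.4) + (2)·(-1328.3) + (-2)·(-2538.5) = -3850.4 kJ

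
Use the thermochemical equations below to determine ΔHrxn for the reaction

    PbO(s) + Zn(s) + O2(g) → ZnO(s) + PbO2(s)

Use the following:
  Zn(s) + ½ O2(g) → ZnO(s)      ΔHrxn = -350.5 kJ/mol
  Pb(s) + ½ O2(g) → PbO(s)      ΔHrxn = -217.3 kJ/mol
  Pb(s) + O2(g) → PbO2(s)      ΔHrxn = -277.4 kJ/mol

ΔHrxn = -410.6 kJ/mol

equation 1 as written: -350.5 kJ/mol
equation 2 reversed: +217.3 kJ/mol
equation 3 as written: -277.4 kJ/mol
Since enthalpy is a state function, ΔHrxn = (1)·(-350.5) + (-1)·(-217.3) + (1)·(-277.4) = -410.6 kJ/mol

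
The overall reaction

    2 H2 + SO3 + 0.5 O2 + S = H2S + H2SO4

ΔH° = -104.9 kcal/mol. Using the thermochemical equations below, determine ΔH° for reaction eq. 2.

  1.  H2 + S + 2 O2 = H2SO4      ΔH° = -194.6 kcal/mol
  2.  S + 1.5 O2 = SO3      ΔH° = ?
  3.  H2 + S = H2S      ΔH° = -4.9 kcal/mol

eq. 1 as written: -194.6 kcal/mol
eq. 2 reversed: contributes −x
eq. 3 as written: -4.9 kcal/mol
-104.9 = (-194.6) + (-4.9) − x
x = (-104.9 − (-199.5)) / (-1) = -94.6 kcal/mol

ΔH° = -94.6 kcal/mol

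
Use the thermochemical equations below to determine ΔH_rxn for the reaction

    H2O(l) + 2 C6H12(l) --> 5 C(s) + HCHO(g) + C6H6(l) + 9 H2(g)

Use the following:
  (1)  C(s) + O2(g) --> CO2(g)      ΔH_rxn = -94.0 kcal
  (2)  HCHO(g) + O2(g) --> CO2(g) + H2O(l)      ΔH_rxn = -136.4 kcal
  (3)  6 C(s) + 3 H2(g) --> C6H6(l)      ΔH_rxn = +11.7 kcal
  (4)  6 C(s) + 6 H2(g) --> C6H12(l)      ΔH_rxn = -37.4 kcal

(1) as written: -94.0 kcal
(2) reversed: +136.4 kcal
(3) as written: +11.7 kcal
(4) reversed and × 2: (-2)·(-37.4) = +74.8 kcal
ΔH_rxn = (-94.0) + (+136.4) + (+11.7) + (+74.8) = 128.9 kcal

ΔH_rxn = 128.9 kcal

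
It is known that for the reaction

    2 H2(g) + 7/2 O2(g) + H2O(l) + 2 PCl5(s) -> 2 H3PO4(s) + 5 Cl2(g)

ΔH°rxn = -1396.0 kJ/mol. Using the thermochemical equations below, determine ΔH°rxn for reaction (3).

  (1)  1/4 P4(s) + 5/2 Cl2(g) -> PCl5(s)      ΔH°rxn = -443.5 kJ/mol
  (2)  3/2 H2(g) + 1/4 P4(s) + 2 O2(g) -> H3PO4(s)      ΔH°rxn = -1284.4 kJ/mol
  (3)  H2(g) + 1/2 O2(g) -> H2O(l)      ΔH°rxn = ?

(1) reversed and × 2: (-2)·(-443.5) = +887.0 kJ/mol
(2) × 2: (2)·(-1284.4) = -2568.8 kJ/mol
(3) reversed: contributes −x
-1396.0 = (+887.0) + (-2568.8) − x
x = (-1396.0 − (-1681.8)) / (-1) = -285.8 kJ/mol

ΔH°rxn = -285.8 kJ/mol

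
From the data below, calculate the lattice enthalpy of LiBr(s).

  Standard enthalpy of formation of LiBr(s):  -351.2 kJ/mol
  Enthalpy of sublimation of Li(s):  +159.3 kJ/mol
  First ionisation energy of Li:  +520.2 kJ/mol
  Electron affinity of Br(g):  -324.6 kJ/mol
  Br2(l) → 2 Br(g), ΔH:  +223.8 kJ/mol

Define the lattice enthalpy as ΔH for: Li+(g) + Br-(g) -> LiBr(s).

U = -818.0 kJ/mol

ΔHf° = 1·ΔHsub + 1·(ΣIE) + 1/2·D(Br2) + 1·EA + U
-351.2 = 1·(+159.3) + 1·(+520.2) + 1/2·(+223.8) + 1·(-324.6) + U
U = -351.2 − (+466.8) = -818.0 kJ/mol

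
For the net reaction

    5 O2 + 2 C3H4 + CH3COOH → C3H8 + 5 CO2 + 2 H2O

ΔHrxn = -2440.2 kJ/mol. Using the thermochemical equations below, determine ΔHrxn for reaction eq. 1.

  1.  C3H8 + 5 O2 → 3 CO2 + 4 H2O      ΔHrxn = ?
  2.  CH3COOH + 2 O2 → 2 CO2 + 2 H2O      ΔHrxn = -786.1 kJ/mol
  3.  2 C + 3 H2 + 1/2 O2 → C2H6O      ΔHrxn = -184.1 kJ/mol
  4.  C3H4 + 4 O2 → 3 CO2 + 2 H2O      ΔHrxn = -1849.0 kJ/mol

ΔHrxn = -2043.9 kJ/mol

eq. 1 reversed: contributes −x
eq. 2 as written: -786.1 kJ/mol
eq. 3: not needed.
eq. 4 × 2: (2)·(-1849.0) = -3698.0 kJ/mol
-2440.2 = (-786.1) + (-3698.0) − x
x = (-2440.2 − (-4484.1)) / (-1) = -2043.9 kJ/mol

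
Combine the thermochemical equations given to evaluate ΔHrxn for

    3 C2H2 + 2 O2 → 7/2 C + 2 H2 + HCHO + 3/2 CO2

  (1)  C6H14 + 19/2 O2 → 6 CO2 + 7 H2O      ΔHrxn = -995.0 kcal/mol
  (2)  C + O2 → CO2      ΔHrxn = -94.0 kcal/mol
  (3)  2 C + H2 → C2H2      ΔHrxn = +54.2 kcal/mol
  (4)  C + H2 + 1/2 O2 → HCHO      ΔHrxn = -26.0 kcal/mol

ΔHrxn = -329.6 kcal/mol

(1): not needed.
(2) × 3/2: (3/2)·(-94.0) = -141.0 kcal/mol
(3) reversed and × 3: (-3)·(+54.2) = -162.6 kcal/mol
(4) as written: -26.0 kcal/mol
By Hess's law, ΔHrxn = (-141.0) + (-162.6) + (-26.0) = -329.6 kcal/mol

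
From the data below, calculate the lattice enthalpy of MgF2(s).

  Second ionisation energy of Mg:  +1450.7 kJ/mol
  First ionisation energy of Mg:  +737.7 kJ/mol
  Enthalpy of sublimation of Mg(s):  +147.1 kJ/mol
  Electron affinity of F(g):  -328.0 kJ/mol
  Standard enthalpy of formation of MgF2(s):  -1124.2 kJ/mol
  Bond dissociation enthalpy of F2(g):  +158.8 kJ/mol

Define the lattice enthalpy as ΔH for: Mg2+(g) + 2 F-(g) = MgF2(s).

U = -2962.5 kJ/mol

ΔHf° = 1·ΔHsub + 1·(ΣIE) + 1·D(F2) + 2·EA + U
-1124.2 = 1·(+147.1) + 1·(+2188.4) + 1·(+158.8) + 2·(-328.0) + U
U = -1124.2 − (+1838.3) = -2962.5 kJ/mol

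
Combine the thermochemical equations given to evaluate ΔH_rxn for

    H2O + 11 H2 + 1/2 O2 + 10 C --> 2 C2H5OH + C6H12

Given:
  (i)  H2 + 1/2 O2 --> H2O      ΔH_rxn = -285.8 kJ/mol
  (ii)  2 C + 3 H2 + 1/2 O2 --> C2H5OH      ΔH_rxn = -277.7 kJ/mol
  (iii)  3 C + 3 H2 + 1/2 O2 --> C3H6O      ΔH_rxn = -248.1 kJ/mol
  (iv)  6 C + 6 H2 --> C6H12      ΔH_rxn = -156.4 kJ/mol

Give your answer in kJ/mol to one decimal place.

(i) reversed (H2O must end up as a reactant): +285.8 kJ/mol
(ii) × 2 (scale by 2 for the 2 C2H5OH): (2)·(-277.7) = -555.4 kJ/mol
(iii): not needed (C3H6O appears nowhere else).
(iv) as written (C6H12 already on the product side): -156.4 kJ/mol
By Hess's law, ΔH_rxn = (-1)·(-285.8) + (2)·(-277.7) + (1)·(-156.4) = -426.0 kJ/mol

ΔH_rxn = -426.0 kJ/mol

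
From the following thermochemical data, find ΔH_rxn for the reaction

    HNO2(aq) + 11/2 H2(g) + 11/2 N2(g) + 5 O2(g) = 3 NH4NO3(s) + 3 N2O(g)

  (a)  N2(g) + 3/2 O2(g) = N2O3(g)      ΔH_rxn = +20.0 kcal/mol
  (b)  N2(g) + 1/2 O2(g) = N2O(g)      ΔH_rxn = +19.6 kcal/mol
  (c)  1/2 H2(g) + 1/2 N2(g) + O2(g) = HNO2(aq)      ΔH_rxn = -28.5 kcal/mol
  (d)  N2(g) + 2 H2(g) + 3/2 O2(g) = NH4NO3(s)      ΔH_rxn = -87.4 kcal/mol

ΔH_rxn = -174.9 kcal/mol

(a): not needed (N2O3(g) appears nowhere else).
(b) × 3 (×3 to match 3 N2O(g) in the target): (3)·(+19.6) = +58.8 kcal/mol
(c) reversed (HNO2(aq) must end up as a reactant): +28.5 kcal/mol
(d) × 3 (×3 to match 3 NH4NO3(s) in the target): (3)·(-87.4) = -262.2 kcal/mol
ΔH_rxn = (+58.8) + (+28.5) + (-262.2) = -174.9 kcal/mol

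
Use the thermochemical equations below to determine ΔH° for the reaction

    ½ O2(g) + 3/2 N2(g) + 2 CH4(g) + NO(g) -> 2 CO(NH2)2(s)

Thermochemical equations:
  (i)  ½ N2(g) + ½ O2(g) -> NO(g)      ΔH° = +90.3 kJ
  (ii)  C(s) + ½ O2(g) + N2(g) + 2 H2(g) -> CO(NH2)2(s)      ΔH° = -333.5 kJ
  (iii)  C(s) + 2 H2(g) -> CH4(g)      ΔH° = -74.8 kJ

ΔH° = -607.7 kJ

(i) reversed: -90.3 kJ
(ii) × 2: (2)·(-333.5) = -667.0 kJ
(iii) reversed and × 2: (-2)·(-74.8) = +149.6 kJ
Combining the equations, ΔH° = (-1)·(+90.3) + (2)·(-333.5) + (-2)·(-74.8) = -607.7 kJ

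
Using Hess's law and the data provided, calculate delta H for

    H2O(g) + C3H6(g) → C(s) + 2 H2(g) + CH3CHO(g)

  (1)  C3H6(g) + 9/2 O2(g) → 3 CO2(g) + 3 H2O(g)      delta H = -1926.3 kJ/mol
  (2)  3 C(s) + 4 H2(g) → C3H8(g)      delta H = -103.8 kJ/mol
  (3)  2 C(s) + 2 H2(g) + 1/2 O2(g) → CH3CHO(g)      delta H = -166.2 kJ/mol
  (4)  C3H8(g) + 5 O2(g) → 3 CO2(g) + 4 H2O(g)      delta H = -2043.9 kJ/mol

(1) as written: -1926.3 kJ/mol
(2) reversed: +103.8 kJ/mol
(3) as written: -166.2 kJ/mol
(4) reversed: +2043.9 kJ/mol
Summing the manipulated equations, delta H = (-1926.3) + (+103.8) + (-166.2) + (+2043.9) = 55.2 kJ/mol

delta H = 55.2 kJ/mol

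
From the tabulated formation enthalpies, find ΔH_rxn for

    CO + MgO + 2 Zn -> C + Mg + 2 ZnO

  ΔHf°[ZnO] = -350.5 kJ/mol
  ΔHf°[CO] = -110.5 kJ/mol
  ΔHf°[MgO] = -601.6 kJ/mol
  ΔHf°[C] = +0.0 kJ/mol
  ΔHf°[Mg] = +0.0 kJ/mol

ΔH_rxn = 11.1 kJ/mol

ΔH°rxn = Σ nΔHf°(products) − Σ nΔHf°(reactants).
Products: 1·(+0.0) + 1·(+0.0) + 2·(-350.5) = -701.0
Reactants: 1·(-110.5) + 1·(-601.6) + 2·(+0.0) = -712.1
ΔH_rxn = (-701.0) − (-712.1) = 11.1 kJ/mol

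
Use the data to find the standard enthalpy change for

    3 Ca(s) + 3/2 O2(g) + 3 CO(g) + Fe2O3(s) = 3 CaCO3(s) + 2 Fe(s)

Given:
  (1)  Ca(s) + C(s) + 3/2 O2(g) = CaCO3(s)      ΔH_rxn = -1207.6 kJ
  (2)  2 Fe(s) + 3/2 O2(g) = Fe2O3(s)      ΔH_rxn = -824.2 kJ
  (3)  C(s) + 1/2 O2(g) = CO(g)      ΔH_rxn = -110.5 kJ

ΔH_rxn = -2467.1 kJ

(1) × 3: (3)·(-1207.6) = -3622.8 kJ
(2) reversed: +824.2 kJ
(3) reversed and × 3: (-3)·(-110.5) = +331.5 kJ
ΔH_rxn = (-3622.8) + (+824.2) + (+331.5) = -2467.1 kJ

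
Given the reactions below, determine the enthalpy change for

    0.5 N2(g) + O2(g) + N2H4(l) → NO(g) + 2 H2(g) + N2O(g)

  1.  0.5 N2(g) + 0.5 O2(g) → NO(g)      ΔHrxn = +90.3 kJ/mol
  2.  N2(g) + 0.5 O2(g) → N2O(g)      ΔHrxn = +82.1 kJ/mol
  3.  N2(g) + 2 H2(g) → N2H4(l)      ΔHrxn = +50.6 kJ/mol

ΔHrxn = 121.8 kJ/mol

eq. 1 as written: +90.3 kJ/mol
eq. 2 as written: +82.1 kJ/mol
eq. 3 reversed: -50.6 kJ/mol
Combining the equations, ΔHrxn = (+90.3) + (+82.1) + (-50.6) = 121.8 kJ/mol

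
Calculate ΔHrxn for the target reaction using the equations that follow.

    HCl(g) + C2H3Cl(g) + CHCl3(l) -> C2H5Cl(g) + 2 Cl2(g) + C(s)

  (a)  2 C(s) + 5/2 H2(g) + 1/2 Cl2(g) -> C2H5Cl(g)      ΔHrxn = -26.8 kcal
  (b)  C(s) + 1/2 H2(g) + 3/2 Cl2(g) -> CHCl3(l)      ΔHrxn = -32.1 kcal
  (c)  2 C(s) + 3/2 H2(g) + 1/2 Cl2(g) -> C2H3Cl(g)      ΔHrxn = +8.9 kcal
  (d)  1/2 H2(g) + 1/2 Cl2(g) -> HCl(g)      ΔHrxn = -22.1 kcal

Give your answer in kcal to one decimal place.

ΔHrxn = 18.5 kcal

(a) as written (C2H5Cl(g) already on the product side): -26.8 kcal
(b) reversed (reverse to put CHCl3(l) on the reactant side): +32.1 kcal
(c) reversed (reverse to put C2H3Cl(g) on the reactant side): -8.9 kcal
(d) reversed (reverse to put HCl(g) on the reactant side): +22.1 kcal
ΔHrxn = (-26.8) + (+32.1) + (-8.9) + (+22.1) = 18.5 kcal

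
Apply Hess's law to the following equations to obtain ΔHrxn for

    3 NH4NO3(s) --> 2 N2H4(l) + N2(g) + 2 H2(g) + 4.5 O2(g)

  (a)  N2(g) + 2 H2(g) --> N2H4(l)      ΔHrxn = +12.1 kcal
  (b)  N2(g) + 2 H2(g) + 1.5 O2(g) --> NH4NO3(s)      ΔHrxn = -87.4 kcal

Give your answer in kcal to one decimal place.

ΔHrxn = 286.4 kcal

(a) × 2 (scale by 2 for the 2 N2H4(l)): (2)·(+12.1) = +24.2 kcal
(b) reversed and × 3 (NH4NO3(s) must end up as a reactant; ×3 to match 3 NH4NO3(s) in the target): (-3)·(-87.4) = +262.2 kcal
ΔHrxn = (+24.2) + (+262.2) = 286.4 kcal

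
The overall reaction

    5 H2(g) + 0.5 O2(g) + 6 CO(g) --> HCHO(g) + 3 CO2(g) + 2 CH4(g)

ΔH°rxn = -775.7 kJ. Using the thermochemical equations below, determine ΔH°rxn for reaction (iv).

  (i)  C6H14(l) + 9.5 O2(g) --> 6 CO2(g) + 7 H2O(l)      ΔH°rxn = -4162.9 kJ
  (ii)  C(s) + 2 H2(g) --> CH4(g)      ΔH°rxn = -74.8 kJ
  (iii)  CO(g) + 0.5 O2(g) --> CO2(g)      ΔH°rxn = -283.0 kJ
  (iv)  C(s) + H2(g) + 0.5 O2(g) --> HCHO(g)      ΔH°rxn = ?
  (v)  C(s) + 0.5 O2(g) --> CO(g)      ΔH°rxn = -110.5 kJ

ΔH°rxn = -108.6 kJ

(i): not needed.
(ii) × 2: (2)·(-74.8) = -149.6 kJ
(iii) × 3: (3)·(-283.0) = -849.0 kJ
(iv) as written: contributes x
(v) reversed and × 3: (-3)·(-110.5) = +331.5 kJ
-775.7 = (-149.6) + (-849.0) + (+331.5) + x
x = (-775.7 − (-667.1)) / (1) = -108.6 kJ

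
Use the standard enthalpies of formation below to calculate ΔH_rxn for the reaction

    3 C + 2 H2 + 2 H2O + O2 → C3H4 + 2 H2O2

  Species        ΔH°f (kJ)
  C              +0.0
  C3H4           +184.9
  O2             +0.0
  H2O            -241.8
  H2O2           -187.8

ΔH_rxn = 292.9 kJ

Products: 1·(+184.9) + 2·(-187.8) = -190.7
Reactants: 3·(+0.0) + 2·(+0.0) + 2·(-241.8) + 1·(+0.0) = -483.6
ΔH_rxn = (-190.7) − (-483.6) = 292.9 kJ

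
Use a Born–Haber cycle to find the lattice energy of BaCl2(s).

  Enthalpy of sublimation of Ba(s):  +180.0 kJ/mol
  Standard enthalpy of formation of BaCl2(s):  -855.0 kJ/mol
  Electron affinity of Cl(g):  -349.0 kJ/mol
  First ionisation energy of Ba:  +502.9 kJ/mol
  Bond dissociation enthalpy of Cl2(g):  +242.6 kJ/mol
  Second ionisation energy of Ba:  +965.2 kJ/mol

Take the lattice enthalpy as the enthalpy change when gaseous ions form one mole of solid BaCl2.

ΔHf° = 1·ΔHsub + 1·(ΣIE) + 1·D(Cl2) + 2·EA + U
-855.0 = 1·(+180.0) + 1·(+1468.1) + 1·(+242.6) + 2·(-349.0) + U
U = -855.0 − (+1192.7) = -2047.7 kJ/mol

U = -2047.7 kJ/mol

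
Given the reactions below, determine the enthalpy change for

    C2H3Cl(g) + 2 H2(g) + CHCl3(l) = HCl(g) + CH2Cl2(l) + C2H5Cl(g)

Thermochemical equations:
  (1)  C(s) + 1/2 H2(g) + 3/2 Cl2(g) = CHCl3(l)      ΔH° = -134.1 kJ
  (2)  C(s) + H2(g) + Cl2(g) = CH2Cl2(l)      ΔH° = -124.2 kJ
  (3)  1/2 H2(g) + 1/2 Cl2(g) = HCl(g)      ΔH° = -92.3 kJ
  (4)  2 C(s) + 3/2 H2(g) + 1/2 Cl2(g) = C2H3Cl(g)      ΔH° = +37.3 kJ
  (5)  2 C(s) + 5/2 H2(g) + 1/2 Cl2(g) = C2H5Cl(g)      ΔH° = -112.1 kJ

(1) reversed (reverse to put CHCl3(l) on the reactant side): +134.1 kJ
(2) as written (CH2Cl2(l) already on the product side): -124.2 kJ
(3) as written (HCl(g) already on the product side): -92.3 kJ
(4) reversed (C2H3Cl(g) must end up as a reactant): -37.3 kJ
(5) as written (C2H5Cl(g) already on the product side): -112.1 kJ
Since enthalpy is a state function, ΔH° = (-1)·(-134.1) + (1)·(-124.2) + (1)·(-92.3) + (-1)·(+37.3) + (1)·(-112.1) = -231.8 kJ

ΔH° = -231.8 kJ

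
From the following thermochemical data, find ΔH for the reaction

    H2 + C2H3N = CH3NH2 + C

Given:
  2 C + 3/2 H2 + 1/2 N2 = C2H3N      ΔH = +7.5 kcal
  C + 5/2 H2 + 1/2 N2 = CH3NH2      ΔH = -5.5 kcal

equation 1 reversed (reverse to put C2H3N on the reactant side): -7.5 kcal
equation 2 as written (CH3NH2 already on the product side): -5.5 kcal
ΔH = (-1)·(+7.5) + (1)·(-5.5) = -13.0 kcal

ΔH = -13.0 kcal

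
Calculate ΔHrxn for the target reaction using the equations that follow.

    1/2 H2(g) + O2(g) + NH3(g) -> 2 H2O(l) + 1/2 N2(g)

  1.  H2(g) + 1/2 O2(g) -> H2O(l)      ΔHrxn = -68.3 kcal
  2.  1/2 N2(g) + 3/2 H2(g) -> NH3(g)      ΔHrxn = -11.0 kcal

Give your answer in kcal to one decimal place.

ΔHrxn = -125.6 kcal

eq. 1 × 2: (2)·(-68.3) = -136.6 kcal
eq. 2 reversed: +11.0 kcal
Combining the equations, ΔHrxn = (-136.6) + (+11.0) = -125.6 kcal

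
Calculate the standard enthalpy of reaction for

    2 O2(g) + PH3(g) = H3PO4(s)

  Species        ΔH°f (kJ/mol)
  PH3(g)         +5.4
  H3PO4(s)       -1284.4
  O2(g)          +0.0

Products: 1·(-1284.4) = -1284.4
Reactants: 2·(+0.0) + 1·(+5.4) = +5.4
ΔH°rxn = (-1284.4) − (+5.4) = -1289.8 kJ/mol

ΔH°rxn = -1289.8 kJ/mol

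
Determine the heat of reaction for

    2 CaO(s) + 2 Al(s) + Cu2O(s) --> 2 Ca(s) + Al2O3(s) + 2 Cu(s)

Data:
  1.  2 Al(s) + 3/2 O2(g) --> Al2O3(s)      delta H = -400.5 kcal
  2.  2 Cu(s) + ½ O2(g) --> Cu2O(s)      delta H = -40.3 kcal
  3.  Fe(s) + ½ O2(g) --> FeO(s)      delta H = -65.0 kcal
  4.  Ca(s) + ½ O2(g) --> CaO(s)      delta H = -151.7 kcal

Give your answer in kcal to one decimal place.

eq. 1 as written: -400.5 kcal
eq. 2 reversed: +40.3 kcal
eq. 3: not needed.
eq. 4 reversed and × 2: (-2)·(-151.7) = +303.4 kcal
Since enthalpy is a state function, delta H = (1)·(-400.5) + (-1)·(-40.3) + (-2)·(-151.7) = -56.8 kcal

delta H = -56.8 kcal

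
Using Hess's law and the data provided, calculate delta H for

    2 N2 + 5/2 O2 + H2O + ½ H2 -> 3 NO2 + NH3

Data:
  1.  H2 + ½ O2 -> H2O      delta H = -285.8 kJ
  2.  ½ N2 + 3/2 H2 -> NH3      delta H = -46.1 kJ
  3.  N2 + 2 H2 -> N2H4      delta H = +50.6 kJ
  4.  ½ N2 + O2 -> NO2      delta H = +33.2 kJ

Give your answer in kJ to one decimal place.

eq. 1 reversed: +285.8 kJ
eq. 2 as written: -46.1 kJ
eq. 3: not needed.
eq. 4 × 3: (3)·(+33.2) = +99.6 kJ
delta H = (+285.8) + (-46.1) + (+99.6) = 339.3 kJ

delta H = 339.3 kJ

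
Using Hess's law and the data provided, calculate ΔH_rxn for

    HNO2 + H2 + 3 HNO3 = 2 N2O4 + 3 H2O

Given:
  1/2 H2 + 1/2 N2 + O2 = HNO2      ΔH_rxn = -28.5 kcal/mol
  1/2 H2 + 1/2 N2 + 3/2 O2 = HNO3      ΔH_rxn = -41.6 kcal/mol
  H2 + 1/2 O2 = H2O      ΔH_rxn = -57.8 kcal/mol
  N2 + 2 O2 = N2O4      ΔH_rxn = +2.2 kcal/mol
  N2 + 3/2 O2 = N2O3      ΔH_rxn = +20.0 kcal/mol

equation 1 reversed (reverse to put HNO2 on the reactant side): +28.5 kcal/mol
equation 2 reversed and × 3 (HNO3 must end up as a reactant; ×3 to match 3 HNO3 in the target): (-3)·(-41.6) = +124.8 kcal/mol
equation 3 × 3 (scale by 3 for the 3 H2O): (3)·(-57.8) = -173.4 kcal/mol
equation 4 × 2 (×2 to match 2 N2O4 in the target): (2)·(+2.2) = +4.4 kcal/mol
equation 5: not needed (N2O3 appears nowhere else).
By Hess's law, ΔH_rxn = (+28.5) + (+124.8) + (-173.4) + (+4.4) = -15.7 kcal/mol

ΔH_rxn = -15.7 kcal/mol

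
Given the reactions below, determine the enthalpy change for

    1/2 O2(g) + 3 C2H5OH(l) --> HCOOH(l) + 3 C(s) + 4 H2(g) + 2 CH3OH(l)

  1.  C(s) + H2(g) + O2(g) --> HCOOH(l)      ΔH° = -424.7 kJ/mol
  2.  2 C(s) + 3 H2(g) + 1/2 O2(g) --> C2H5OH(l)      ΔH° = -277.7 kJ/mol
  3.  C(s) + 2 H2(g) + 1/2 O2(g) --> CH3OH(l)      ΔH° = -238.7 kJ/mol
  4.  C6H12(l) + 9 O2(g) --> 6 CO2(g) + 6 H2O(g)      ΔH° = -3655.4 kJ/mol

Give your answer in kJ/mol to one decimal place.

eq. 1 as written: -424.7 kJ/mol
eq. 2 reversed and × 3: (-3)·(-277.7) = +833.1 kJ/mol
eq. 3 × 2: (2)·(-238.7) = -477.4 kJ/mol
eq. 4: not needed.
ΔH° = (-424.7) + (+833.1) + (-477.4) = -69.0 kJ/mol

ΔH° = -69.0 kJ/mol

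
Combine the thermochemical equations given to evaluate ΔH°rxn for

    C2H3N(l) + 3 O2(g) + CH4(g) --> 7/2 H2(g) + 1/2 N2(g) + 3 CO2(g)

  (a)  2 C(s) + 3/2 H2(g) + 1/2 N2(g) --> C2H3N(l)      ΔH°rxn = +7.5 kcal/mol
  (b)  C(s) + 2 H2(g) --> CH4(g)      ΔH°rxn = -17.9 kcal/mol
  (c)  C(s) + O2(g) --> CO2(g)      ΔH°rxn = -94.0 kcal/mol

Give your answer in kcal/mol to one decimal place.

(a) reversed: -7.5 kcal/mol
(b) reversed: +17.9 kcal/mol
(c) × 3: (3)·(-94.0) = -282.0 kcal/mol
Summing the manipulated equations, ΔH°rxn = (-1)·(+7.5) + (-1)·(-17.9) + (3)·(-94.0) = -271.6 kcal/mol

ΔH°rxn = -271.6 kcal/mol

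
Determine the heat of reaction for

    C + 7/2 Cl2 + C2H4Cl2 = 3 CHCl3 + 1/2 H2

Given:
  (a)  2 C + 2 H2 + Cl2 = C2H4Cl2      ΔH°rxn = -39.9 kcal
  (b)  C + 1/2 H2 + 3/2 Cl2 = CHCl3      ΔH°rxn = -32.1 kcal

(a) reversed (C2H4Cl2 must end up as a reactant): +39.9 kcal
(b) × 3 (×3 to match 3 CHCl3 in the target): (3)·(-32.1) = -96.3 kcal
Combining the equations, ΔH°rxn = (+39.9) + (-96.3) = -56.4 kcal

ΔH°rxn = -56.4 kcal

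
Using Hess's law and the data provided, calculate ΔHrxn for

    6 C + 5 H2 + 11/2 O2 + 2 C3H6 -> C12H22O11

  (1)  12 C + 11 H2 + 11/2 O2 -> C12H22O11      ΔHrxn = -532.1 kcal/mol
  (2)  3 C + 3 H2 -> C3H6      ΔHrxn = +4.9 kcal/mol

ΔHrxn = -541.9 kcal/mol

(1) as written: -532.1 kcal/mol
(2) reversed and × 2: (-2)·(+4.9) = -9.8 kcal/mol
Since enthalpy is a state function, ΔHrxn = (1)·(-532.1) + (-2)·(+4.9) = -541.9 kcal/mol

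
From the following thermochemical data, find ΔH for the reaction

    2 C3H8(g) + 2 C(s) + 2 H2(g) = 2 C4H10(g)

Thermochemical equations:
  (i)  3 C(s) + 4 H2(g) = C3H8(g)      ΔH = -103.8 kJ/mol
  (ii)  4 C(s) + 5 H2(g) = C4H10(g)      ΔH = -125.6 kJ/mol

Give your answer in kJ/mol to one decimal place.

(i) reversed and × 2 (reverse to put C3H8(g) on the reactant side; scale by 2 for the 2 C3H8(g)): (-2)·(-103.8) = +207.6 kJ/mol
(ii) × 2 (scale by 2 for the 2 C4H10(g)): (2)·(-125.6) = -251.2 kJ/mol
Since enthalpy is a state function, ΔH = (-2)·(-103.8) + (2)·(-125.6) = -43.6 kJ/mol

ΔH = -43.6 kJ/mol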